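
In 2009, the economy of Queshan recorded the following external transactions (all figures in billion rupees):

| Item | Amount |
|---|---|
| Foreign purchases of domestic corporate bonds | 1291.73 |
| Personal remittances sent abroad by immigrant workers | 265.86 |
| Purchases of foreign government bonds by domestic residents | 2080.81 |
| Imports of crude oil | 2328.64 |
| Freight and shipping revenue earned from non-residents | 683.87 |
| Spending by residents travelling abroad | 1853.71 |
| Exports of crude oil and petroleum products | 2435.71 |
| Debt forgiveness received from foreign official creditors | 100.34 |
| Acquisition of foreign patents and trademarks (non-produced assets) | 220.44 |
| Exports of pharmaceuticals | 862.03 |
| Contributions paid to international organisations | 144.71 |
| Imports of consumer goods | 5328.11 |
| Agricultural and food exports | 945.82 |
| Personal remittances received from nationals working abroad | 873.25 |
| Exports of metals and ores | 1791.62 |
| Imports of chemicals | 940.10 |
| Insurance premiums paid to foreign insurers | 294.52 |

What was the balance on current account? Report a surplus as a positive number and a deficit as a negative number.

Goods: 862.03 - 5328.11 + 2435.71 + 1791.62 + 945.82 - 2328.64 - 940.10 = -2561.67
Services: -1853.71 - 294.52 + 683.87 = -1464.36
Secondary income: 873.25 - 265.86 - 144.71 = 462.68
Current account = (-2561.67) + (-1464.36) + 462.68 = -3563.35
(Excluded from the current account — financial account: foreign purchases of domestic corporate bonds 1291.73, purchases of foreign government bonds by domestic residents 2080.81; capital account: debt forgiveness received from foreign official creditors 100.34, acquisition of foreign patents and trademarks (non-produced assets) 220.44.)

-3563.35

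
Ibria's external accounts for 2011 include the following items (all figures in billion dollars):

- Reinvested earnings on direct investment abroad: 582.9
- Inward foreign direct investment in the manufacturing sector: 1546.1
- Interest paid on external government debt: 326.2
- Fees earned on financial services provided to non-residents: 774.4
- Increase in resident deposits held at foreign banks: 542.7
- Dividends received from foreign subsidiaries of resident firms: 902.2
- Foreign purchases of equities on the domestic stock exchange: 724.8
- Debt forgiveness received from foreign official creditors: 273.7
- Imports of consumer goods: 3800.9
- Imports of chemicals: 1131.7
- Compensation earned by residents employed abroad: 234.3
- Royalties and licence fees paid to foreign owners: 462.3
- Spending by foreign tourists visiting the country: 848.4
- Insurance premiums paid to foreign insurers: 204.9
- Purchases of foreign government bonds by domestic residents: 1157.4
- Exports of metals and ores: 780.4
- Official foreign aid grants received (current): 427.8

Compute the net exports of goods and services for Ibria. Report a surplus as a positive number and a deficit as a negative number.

-3196.6

Goods: -3800.9 - 1131.7 + 780.4 = -4152.2
Services: 848.4 + 774.4 - 462.3 - 204.9 = 955.6
Trade balance = -4152.2 + 955.6 = -3196.6
(Excluded from the trade balance — primary income: reinvested earnings on direct investment abroad 582.9, interest paid on external government debt 326.2, dividends received from foreign subsidiaries of resident firms 902.2, compensation earned by residents employed abroad 234.3; financial account: inward foreign direct investment in the manufacturing sector 1546.1, increase in resident deposits held at foreign banks 542.7, foreign purchases of equities on the domestic stock exchange 724.8, purchases of foreign government bonds by domestic residents 1157.4; capital account: debt forgiveness received from foreign official creditors 273.7; secondary income: official foreign aid grants received (current) 427.8.)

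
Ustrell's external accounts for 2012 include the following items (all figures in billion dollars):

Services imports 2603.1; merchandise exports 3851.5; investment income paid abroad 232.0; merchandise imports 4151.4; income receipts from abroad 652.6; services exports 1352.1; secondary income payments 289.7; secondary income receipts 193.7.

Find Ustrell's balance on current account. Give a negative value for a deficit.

-1226.3

Goods balance = 3851.5 - 4151.4 = -299.9
Services balance = 1352.1 - 2603.1 = -1251.0
Trade balance (goods + services) = -299.9 + (-1251.0) = -1550.9
Net primary income = 652.6 - 232.0 = 420.6
Net secondary income = 193.7 - 289.7 = -96.0
Current account = -1550.9 + 420.6 + (-96.0) = -1226.3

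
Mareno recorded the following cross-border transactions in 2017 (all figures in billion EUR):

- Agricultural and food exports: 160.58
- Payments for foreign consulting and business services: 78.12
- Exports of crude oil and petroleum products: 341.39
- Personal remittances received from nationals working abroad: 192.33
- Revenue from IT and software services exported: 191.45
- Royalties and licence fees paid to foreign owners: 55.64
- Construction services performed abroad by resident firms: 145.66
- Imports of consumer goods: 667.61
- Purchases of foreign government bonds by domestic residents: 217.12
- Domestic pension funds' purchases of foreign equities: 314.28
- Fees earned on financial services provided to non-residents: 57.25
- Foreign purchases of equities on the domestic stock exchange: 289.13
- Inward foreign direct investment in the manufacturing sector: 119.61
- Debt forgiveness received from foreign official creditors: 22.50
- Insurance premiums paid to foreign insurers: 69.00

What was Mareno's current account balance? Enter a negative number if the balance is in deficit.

Goods: 341.39 + 160.58 - 667.61 = -165.64
Services: 57.25 + 191.45 - 78.12 - 69.00 - 55.64 + 145.66 = 191.60
Secondary income: 192.33
Current account = (-165.64) + 191.60 + 192.33 = 218.29
(Excluded from the current account — financial account: purchases of foreign government bonds by domestic residents 217.12, domestic pension funds' purchases of foreign equities 314.28, foreign purchases of equities on the domestic stock exchange 289.13, inward foreign direct investment in the manufacturing sector 119.61; capital account: debt forgiveness received from foreign official creditors 22.50.)

218.29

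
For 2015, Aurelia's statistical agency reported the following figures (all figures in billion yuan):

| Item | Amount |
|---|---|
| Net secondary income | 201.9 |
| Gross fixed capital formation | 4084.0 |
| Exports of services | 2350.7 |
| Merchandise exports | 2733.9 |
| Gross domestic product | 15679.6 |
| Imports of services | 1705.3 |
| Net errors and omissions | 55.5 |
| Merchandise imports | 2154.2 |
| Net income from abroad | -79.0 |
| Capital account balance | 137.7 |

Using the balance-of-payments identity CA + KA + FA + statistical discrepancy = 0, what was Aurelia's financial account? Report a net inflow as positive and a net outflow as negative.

Goods balance = 2733.9 - 2154.2 = 579.7
Services balance = 2350.7 - 1705.3 = 645.4
Trade balance (goods + services) = 579.7 + 645.4 = 1225.1
Net primary income = -79.0
Net secondary income = 201.9
Current account = 1225.1 + (-79.0) + 201.9 = 1348.0
Financial account = -(1348.0 + 137.7 + 55.5) = -1541.2

-1541.2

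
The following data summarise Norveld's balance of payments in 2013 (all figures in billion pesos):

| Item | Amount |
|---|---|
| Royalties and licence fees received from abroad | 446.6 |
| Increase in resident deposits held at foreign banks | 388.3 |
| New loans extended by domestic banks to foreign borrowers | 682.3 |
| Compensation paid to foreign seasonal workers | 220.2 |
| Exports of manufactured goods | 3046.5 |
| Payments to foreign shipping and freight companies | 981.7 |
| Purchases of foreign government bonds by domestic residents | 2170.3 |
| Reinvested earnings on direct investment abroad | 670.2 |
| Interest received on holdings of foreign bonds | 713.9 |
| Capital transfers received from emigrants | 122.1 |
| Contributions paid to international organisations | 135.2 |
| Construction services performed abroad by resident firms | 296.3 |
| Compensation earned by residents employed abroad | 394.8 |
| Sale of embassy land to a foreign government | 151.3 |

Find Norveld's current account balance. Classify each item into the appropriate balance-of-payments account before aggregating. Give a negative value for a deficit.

Goods: 3046.5
Services: 446.6 + 296.3 - 981.7 = -238.8
Primary income: 394.8 + 713.9 - 220.2 + 670.2 = 1558.7
Secondary income: -135.2
Current account = 3046.5 + (-238.8) + 1558.7 + (-135.2) = 4231.2
(Excluded from the current account — financial account: increase in resident deposits held at foreign banks 388.3, new loans extended by domestic banks to foreign borrowers 682.3, purchases of foreign government bonds by domestic residents 2170.3; capital account: capital transfers received from emigrants 122.1, sale of embassy land to a foreign government 151.3.)

4231.2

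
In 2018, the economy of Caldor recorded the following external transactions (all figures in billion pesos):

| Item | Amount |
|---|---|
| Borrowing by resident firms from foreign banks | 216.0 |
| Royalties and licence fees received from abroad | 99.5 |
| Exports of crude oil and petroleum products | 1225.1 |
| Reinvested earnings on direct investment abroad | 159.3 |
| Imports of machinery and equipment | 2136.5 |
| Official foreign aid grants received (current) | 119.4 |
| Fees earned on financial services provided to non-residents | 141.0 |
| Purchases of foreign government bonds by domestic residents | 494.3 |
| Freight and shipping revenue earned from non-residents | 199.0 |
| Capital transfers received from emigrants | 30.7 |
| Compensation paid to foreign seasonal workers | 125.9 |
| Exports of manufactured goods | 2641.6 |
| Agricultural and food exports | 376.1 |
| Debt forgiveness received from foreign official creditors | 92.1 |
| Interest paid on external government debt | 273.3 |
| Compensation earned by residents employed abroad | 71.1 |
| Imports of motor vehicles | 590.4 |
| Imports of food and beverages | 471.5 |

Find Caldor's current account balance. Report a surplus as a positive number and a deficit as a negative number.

Goods: -2136.5 - 590.4 + 1225.1 - 471.5 + 376.1 + 2641.6 = 1044.4
Services: 199.0 + 99.5 + 141.0 = 439.5
Primary income: -125.9 - 273.3 + 71.1 + 159.3 = -168.8
Secondary income: 119.4
Current account = 1044.4 + 439.5 + (-168.8) + 119.4 = 1434.5
(Excluded from the current account — financial account: borrowing by resident firms from foreign banks 216.0, purchases of foreign government bonds by domestic residents 494.3; capital account: capital transfers received from emigrants 30.7, debt forgiveness received from foreign official creditors 92.1.)

1434.5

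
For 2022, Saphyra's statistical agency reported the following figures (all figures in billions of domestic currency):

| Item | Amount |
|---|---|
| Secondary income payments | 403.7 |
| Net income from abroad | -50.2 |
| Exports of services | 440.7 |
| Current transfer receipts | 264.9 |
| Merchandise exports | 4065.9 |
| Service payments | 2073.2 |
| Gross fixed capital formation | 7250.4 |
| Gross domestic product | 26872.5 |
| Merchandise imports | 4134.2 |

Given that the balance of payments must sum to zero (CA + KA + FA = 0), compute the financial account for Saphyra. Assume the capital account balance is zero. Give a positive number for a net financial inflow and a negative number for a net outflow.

1889.8

Goods balance = 4065.9 - 4134.2 = -68.3
Services balance = 440.7 - 2073.2 = -1632.5
Trade balance (goods + services) = -68.3 + (-1632.5) = -1700.8
Net primary income = -50.2
Net secondary income = 264.9 - 403.7 = -138.8
Current account = -1700.8 + (-50.2) + (-138.8) = -1889.8
Financial account = -(-1889.8) = 1889.8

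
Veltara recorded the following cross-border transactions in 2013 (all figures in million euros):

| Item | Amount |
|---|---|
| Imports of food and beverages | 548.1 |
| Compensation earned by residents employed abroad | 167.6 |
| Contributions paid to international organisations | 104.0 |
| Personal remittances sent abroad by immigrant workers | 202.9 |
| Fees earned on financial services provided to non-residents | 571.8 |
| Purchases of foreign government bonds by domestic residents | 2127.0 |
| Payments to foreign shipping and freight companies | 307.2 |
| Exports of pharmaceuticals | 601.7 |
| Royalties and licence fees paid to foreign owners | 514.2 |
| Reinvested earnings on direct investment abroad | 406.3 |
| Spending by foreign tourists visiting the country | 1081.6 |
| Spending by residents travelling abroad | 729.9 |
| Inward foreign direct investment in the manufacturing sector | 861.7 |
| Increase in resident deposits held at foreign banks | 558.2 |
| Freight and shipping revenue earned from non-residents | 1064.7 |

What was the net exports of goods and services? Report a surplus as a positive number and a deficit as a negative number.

1220.4

Goods: 601.7 - 548.1 = 53.6
Services: 1064.7 + 1081.6 - 514.2 - 307.2 + 571.8 - 729.9 = 1166.8
Trade balance = 53.6 + 1166.8 = 1220.4
(Excluded from the trade balance — primary income: compensation earned by residents employed abroad 167.6, reinvested earnings on direct investment abroad 406.3; secondary income: contributions paid to international organisations 104.0, personal remittances sent abroad by immigrant workers 202.9; financial account: purchases of foreign government bonds by domestic residents 2127.0, inward foreign direct investment in the manufacturing sector 861.7, increase in resident deposits held at foreign banks 558.2.)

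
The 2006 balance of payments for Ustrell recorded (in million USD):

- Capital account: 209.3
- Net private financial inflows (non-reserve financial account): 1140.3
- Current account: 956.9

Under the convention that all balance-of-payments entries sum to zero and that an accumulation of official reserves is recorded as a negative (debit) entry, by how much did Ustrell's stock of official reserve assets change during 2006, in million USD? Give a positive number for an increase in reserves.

2306.5

Official reserve transactions balance = -(956.9 + 209.3 + 1140.3) = -2306.5
An accumulation of reserves is recorded as a debit (negative entry), so the change in the stock of reserves is the negative of that balance.
Change in official reserves = -(-2306.5) = 2306.5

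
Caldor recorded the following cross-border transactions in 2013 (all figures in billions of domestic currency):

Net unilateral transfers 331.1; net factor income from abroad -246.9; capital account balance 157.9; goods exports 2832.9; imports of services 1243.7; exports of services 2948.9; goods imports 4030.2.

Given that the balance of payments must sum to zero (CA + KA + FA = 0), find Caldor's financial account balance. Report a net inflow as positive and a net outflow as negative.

Goods balance = 2832.9 - 4030.2 = -1197.3
Services balance = 2948.9 - 1243.7 = 1705.2
Trade balance (goods + services) = -1197.3 + 1705.2 = 507.9
Net primary income = -246.9
Net secondary income = 331.1
Current account = 507.9 + (-246.9) + 331.1 = 592.1
Financial account = -(592.1 + 157.9) = -750.0

-750.0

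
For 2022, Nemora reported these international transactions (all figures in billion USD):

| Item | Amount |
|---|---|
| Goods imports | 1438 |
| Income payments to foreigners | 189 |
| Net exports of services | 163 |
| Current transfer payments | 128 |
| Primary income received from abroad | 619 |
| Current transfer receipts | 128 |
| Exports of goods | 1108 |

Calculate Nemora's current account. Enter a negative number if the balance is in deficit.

263

Goods balance = 1108 - 1438 = -330
Services balance = 163
Trade balance (goods + services) = -330 + 163 = -167
Net primary income = 619 - 189 = 430
Net secondary income = 128 - 128 = 0
Current account = -167 + 430 + 0 = 263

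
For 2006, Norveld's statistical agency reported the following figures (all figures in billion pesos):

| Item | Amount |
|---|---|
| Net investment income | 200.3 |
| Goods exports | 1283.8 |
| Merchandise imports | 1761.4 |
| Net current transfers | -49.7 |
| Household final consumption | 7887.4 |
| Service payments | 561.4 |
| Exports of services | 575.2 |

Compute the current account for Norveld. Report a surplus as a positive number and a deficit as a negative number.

-313.2

Goods balance = 1283.8 - 1761.4 = -477.6
Services balance = 575.2 - 561.4 = 13.8
Trade balance (goods + services) = -477.6 + 13.8 = -463.8
Net primary income = 200.3
Net secondary income = -49.7
Current account = -463.8 + 200.3 + (-49.7) = -313.2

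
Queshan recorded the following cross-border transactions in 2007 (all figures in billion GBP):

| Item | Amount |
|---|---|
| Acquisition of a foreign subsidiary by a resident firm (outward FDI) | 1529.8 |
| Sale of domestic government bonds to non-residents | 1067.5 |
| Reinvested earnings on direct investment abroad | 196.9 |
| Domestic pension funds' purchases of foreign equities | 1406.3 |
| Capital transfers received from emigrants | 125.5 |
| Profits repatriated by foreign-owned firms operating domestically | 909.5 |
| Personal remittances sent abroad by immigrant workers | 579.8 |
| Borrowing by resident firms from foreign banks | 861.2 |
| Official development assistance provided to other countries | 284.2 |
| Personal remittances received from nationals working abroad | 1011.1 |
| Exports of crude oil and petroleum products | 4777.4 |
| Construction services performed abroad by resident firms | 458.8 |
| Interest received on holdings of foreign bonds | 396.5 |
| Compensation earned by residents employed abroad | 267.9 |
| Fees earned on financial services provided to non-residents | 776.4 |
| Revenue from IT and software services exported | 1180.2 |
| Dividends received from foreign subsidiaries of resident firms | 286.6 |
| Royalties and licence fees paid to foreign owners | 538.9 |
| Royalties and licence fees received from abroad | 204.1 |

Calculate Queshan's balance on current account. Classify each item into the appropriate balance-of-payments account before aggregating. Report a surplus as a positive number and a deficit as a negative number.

Goods: 4777.4
Services: 776.4 + 1180.2 - 538.9 + 204.1 + 458.8 = 2080.6
Primary income: 286.6 + 196.9 - 909.5 + 267.9 + 396.5 = 238.4
Secondary income: 1011.1 - 579.8 - 284.2 = 147.1
Current account = 4777.4 + 2080.6 + 238.4 + 147.1 = 7243.5
(Excluded from the current account — financial account: acquisition of a foreign subsidiary by a resident firm (outward FDI) 1529.8, sale of domestic government bonds to non-residents 1067.5, domestic pension funds' purchases of foreign equities 1406.3, borrowing by resident firms from foreign banks 861.2; capital account: capital transfers received from emigrants 125.5.)

7243.5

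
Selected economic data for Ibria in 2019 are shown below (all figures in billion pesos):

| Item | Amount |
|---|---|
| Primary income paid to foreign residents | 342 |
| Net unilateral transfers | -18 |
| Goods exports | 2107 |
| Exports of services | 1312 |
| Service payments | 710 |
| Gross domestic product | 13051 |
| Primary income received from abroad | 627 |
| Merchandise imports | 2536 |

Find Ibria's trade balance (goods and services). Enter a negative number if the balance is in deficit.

173

Goods balance = 2107 - 2536 = -429
Services balance = 1312 - 710 = 602
Trade balance (goods + services) = -429 + 602 = 173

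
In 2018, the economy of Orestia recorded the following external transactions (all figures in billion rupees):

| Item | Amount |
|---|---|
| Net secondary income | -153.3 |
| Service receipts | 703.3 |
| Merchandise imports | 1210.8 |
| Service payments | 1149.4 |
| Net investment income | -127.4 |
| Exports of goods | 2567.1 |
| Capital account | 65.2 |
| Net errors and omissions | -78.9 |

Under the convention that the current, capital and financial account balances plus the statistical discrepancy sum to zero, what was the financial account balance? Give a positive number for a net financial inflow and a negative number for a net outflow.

Goods balance = 2567.1 - 1210.8 = 1356.3
Services balance = 703.3 - 1149.4 = -446.1
Trade balance (goods + services) = 1356.3 + (-446.1) = 910.2
Net primary income = -127.4
Net secondary income = -153.3
Current account = 910.2 + (-127.4) + (-153.3) = 629.5
Financial account = -(629.5 + 65.2 + (-78.9)) = -615.8

-615.8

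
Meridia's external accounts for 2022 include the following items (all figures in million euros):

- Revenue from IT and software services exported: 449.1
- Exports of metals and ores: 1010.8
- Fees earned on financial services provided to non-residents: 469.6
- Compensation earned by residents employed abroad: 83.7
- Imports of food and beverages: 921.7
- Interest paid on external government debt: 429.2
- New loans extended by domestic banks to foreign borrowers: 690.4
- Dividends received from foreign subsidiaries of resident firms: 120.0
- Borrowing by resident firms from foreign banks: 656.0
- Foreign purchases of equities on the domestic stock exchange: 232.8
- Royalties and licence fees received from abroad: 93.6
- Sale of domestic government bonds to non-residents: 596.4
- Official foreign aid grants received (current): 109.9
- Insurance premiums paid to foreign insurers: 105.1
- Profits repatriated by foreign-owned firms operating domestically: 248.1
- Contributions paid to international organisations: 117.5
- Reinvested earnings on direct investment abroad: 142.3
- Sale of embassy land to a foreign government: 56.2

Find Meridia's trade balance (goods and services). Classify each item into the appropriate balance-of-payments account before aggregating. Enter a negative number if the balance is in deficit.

Goods: 1010.8 - 921.7 = 89.1
Services: 449.1 - 105.1 + 93.6 + 469.6 = 907.2
Trade balance = 89.1 + 907.2 = 996.3
(Excluded from the trade balance — primary income: compensation earned by residents employed abroad 83.7, interest paid on external government debt 429.2, dividends received from foreign subsidiaries of resident firms 120.0, profits repatriated by foreign-owned firms operating domestically 248.1, reinvested earnings on direct investment abroad 142.3; financial account: new loans extended by domestic banks to foreign borrowers 690.4, borrowing by resident firms from foreign banks 656.0, foreign purchases of equities on the domestic stock exchange 232.8, sale of domestic government bonds to non-residents 596.4; secondary income: official foreign aid grants received (current) 109.9, contributions paid to international organisations 117.5; capital account: sale of embassy land to a foreign government 56.2.)

996.3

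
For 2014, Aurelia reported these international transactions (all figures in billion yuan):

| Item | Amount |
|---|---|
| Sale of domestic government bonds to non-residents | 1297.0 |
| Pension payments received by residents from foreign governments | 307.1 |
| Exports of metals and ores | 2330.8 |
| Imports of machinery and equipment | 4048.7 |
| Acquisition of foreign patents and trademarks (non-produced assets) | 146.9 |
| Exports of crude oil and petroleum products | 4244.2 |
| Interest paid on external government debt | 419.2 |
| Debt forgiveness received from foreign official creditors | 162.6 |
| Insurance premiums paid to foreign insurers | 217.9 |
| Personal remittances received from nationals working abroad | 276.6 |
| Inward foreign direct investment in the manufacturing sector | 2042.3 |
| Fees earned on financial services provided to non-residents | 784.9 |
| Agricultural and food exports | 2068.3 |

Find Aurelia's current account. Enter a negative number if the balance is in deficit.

5326.1

Goods: 2330.8 - 4048.7 + 4244.2 + 2068.3 = 4594.6
Services: -217.9 + 784.9 = 567.0
Primary income: -419.2
Secondary income: 276.6 + 307.1 = 583.7
Current account = 4594.6 + 567.0 + (-419.2) + 583.7 = 5326.1
(Excluded from the current account — financial account: sale of domestic government bonds to non-residents 1297.0, inward foreign direct investment in the manufacturing sector 2042.3; capital account: acquisition of foreign patents and trademarks (non-produced assets) 146.9, debt forgiveness received from foreign official creditors 162.6.)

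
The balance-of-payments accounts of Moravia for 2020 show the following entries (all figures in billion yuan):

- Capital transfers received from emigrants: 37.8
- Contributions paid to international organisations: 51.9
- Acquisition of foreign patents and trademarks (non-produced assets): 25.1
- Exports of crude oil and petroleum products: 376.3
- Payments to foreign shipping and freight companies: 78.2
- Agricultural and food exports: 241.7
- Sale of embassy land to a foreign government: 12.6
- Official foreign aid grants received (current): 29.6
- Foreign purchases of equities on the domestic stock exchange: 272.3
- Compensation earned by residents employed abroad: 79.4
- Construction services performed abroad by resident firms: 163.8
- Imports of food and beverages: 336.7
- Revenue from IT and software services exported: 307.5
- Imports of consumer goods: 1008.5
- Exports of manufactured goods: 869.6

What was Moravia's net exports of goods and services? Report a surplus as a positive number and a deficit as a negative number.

Goods: -336.7 - 1008.5 + 376.3 + 241.7 + 869.6 = 142.4
Services: -78.2 + 307.5 + 163.8 = 393.1
Trade balance = 142.4 + 393.1 = 535.5
(Excluded from the trade balance — capital account: capital transfers received from emigrants 37.8, acquisition of foreign patents and trademarks (non-produced assets) 25.1, sale of embassy land to a foreign government 12.6; secondary income: contributions paid to international organisations 51.9, official foreign aid grants received (current) 29.6; financial account: foreign purchases of equities on the domestic stock exchange 272.3; primary income: compensation earned by residents employed abroad 79.4.)

535.5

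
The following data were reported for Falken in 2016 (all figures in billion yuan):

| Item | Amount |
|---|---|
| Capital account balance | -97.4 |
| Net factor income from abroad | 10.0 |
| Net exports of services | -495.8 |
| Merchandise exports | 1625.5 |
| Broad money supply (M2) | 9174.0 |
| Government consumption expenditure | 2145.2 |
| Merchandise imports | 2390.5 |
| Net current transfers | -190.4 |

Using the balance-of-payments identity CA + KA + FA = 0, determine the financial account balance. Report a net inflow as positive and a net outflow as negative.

Goods balance = 1625.5 - 2390.5 = -765.0
Services balance = -495.8
Trade balance (goods + services) = -765.0 + (-495.8) = -1260.8
Net primary income = 10.0
Net secondary income = -190.4
Current account = -1260.8 + 10.0 + (-190.4) = -1441.2
Financial account = -(-1441.2 + (-97.4)) = 1538.6

1538.6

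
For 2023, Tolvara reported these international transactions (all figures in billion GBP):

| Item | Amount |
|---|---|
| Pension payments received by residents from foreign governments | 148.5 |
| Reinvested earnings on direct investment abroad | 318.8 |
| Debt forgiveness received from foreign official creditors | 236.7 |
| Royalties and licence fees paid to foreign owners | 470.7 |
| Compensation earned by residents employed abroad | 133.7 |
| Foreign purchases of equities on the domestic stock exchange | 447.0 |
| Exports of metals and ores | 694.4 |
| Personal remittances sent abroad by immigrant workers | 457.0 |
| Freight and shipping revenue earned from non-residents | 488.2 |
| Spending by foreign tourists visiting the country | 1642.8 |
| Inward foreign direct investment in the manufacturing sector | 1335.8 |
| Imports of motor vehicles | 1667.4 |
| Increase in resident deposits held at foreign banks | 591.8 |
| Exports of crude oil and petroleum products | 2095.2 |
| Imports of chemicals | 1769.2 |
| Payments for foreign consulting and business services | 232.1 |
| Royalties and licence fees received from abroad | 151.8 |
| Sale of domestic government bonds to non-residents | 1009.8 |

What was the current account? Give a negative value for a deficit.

Goods: 694.4 + 2095.2 - 1769.2 - 1667.4 = -647.0
Services: 1642.8 + 151.8 + 488.2 - 470.7 - 232.1 = 1580.0
Primary income: 318.8 + 133.7 = 452.5
Secondary income: 148.5 - 457.0 = -308.5
Current account = (-647.0) + 1580.0 + 452.5 + (-308.5) = 1077.0
(Excluded from the current account — capital account: debt forgiveness received from foreign official creditors 236.7; financial account: foreign purchases of equities on the domestic stock exchange 447.0, inward foreign direct investment in the manufacturing sector 1335.8, increase in resident deposits held at foreign banks 591.8, sale of domestic government bonds to non-residents 1009.8.)

1077.0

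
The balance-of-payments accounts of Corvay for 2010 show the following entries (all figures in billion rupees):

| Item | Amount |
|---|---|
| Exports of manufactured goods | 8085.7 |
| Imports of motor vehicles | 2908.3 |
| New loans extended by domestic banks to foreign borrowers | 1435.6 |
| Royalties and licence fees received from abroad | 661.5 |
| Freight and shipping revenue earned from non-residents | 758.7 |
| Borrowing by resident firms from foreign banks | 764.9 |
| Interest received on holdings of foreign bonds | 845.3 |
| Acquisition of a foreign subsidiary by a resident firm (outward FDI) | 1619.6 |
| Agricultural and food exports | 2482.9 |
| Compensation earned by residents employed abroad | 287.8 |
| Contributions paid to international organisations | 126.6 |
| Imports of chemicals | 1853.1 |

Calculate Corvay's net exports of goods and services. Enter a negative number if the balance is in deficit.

Goods: 8085.7 - 1853.1 + 2482.9 - 2908.3 = 5807.2
Services: 661.5 + 758.7 = 1420.2
Trade balance = 5807.2 + 1420.2 = 7227.4
(Excluded from the trade balance — financial account: new loans extended by domestic banks to foreign borrowers 1435.6, borrowing by resident firms from foreign banks 764.9, acquisition of a foreign subsidiary by a resident firm (outward FDI) 1619.6; primary income: interest received on holdings of foreign bonds 845.3, compensation earned by residents employed abroad 287.8; secondary income: contributions paid to international organisations 126.6.)

7227.4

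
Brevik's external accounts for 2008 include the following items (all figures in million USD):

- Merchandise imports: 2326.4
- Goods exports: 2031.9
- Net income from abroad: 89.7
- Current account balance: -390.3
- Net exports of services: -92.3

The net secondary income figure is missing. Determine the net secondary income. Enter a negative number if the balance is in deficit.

-93.2

Current account = goods balance + services balance + net primary income + net secondary income
Sum of the known components = -297.1
Net secondary income = CA - (known components) = -390.3 - (-297.1) = -93.2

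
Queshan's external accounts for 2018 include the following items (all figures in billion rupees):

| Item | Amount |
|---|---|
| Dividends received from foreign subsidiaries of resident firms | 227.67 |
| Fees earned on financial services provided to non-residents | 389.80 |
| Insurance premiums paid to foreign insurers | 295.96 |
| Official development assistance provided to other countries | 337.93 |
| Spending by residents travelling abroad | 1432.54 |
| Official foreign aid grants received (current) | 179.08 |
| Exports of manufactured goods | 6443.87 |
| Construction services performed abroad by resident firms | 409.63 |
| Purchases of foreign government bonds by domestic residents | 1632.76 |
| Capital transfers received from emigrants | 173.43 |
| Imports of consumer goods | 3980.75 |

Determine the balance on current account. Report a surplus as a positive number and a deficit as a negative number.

1602.87

Goods: -3980.75 + 6443.87 = 2463.12
Services: 409.63 + 389.80 - 295.96 - 1432.54 = -929.07
Primary income: 227.67
Secondary income: 179.08 - 337.93 = -158.85
Current account = 2463.12 + (-929.07) + 227.67 + (-158.85) = 1602.87
(Excluded from the current account — financial account: purchases of foreign government bonds by domestic residents 1632.76; capital account: capital transfers received from emigrants 173.43.)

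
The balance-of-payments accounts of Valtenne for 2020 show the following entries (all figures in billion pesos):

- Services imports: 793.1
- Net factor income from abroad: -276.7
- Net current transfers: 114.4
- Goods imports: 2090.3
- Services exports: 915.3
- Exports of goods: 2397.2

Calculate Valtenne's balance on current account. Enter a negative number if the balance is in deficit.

Goods balance = 2397.2 - 2090.3 = 306.9
Services balance = 915.3 - 793.1 = 122.2
Trade balance (goods + services) = 306.9 + 122.2 = 429.1
Net primary income = -276.7
Net secondary income = 114.4
Current account = 429.1 + (-276.7) + 114.4 = 266.8

266.8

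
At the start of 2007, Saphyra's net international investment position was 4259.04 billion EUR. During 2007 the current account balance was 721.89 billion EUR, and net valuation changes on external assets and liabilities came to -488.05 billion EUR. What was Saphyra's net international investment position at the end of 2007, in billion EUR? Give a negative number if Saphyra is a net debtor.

Change in NIIP = current account + net valuation change = 721.89 + (-488.05) = 233.84
End-of-year NIIP = 4259.04 + 233.84 = 4492.88

4492.88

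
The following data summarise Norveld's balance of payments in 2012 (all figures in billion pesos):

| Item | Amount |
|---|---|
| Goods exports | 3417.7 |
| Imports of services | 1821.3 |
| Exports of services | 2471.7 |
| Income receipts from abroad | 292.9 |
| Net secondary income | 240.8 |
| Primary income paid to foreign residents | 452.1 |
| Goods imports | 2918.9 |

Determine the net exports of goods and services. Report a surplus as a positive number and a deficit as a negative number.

1149.2

Goods balance = 3417.7 - 2918.9 = 498.8
Services balance = 2471.7 - 1821.3 = 650.4
Trade balance (goods + services) = 498.8 + 650.4 = 1149.2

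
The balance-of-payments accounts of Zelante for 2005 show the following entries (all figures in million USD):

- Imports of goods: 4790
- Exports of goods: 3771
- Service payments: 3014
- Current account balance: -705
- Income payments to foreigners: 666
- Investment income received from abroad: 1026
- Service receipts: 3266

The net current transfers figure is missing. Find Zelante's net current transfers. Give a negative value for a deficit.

Current account = goods balance + services balance + net primary income + net secondary income
Sum of the known components = -407
Net current transfers = CA - (known components) = -705 - (-407) = -298

-298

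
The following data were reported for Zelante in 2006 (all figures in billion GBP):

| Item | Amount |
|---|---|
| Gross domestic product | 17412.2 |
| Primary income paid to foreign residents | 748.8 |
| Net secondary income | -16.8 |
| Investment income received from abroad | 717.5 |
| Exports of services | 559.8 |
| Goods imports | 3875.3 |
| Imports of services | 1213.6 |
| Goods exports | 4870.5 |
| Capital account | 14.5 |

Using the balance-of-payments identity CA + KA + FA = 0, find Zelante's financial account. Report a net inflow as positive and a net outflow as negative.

Goods balance = 4870.5 - 3875.3 = 995.2
Services balance = 559.8 - 1213.6 = -653.8
Trade balance (goods + services) = 995.2 + (-653.8) = 341.4
Net primary income = 717.5 - 748.8 = -31.3
Net secondary income = -16.8
Current account = 341.4 + (-31.3) + (-16.8) = 293.3
Financial account = -(293.3 + 14.5) = -307.8

-307.8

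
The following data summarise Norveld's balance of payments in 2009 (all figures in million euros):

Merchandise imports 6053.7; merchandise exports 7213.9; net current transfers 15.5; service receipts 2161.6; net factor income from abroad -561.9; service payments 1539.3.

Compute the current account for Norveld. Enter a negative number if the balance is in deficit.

Goods balance = 7213.9 - 6053.7 = 1160.2
Services balance = 2161.6 - 1539.3 = 622.3
Trade balance (goods + services) = 1160.2 + 622.3 = 1782.5
Net primary income = -561.9
Net secondary income = 15.5
Current account = 1782.5 + (-561.9) + 15.5 = 1236.1

1236.1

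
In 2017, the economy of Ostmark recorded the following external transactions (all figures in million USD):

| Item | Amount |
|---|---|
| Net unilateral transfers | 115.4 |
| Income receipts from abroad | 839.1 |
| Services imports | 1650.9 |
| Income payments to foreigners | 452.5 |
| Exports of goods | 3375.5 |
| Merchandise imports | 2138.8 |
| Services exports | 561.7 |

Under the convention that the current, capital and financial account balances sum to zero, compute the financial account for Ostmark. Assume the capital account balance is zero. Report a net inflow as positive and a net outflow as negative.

-649.5

Goods balance = 3375.5 - 2138.8 = 1236.7
Services balance = 561.7 - 1650.9 = -1089.2
Trade balance (goods + services) = 1236.7 + (-1089.2) = 147.5
Net primary income = 839.1 - 452.5 = 386.6
Net secondary income = 115.4
Current account = 147.5 + 386.6 + 115.4 = 649.5
Financial account = -(649.5) = -649.5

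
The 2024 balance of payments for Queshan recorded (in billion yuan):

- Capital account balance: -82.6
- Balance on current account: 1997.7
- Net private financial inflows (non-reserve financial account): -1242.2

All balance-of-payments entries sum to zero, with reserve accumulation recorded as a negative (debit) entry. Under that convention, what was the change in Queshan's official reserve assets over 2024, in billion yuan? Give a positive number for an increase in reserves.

Official reserve transactions balance = -(1997.7 + (-82.6) + (-1242.2)) = -672.9
An accumulation of reserves is recorded as a debit (negative entry), so the change in the stock of reserves is the negative of that balance.
Change in official reserves = -(-672.9) = 672.9

672.9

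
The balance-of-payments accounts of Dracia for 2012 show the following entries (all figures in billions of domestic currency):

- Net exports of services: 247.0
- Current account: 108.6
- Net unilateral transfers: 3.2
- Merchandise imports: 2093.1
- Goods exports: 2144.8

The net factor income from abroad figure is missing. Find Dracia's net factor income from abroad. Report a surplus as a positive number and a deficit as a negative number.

Current account = goods balance + services balance + net primary income + net secondary income
Sum of the known components = 301.9
Net factor income from abroad = CA - (known components) = 108.6 - 301.9 = -193.3

-193.3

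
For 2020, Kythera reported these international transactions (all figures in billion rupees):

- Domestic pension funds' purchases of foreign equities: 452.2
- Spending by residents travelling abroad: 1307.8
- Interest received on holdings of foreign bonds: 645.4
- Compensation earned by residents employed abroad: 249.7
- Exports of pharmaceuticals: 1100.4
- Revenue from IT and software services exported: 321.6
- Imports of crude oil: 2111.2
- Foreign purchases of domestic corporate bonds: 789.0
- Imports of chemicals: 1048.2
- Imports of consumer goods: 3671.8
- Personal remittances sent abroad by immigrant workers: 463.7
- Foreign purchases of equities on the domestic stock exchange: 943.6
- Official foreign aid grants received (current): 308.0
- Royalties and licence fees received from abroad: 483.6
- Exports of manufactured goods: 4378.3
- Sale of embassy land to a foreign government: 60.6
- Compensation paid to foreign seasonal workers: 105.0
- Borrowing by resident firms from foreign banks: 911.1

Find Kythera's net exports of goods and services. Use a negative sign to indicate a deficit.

Goods: -2111.2 - 1048.2 + 1100.4 + 4378.3 - 3671.8 = -1352.5
Services: 321.6 - 1307.8 + 483.6 = -502.6
Trade balance = -1352.5 + (-502.6) = -1855.1
(Excluded from the trade balance — financial account: domestic pension funds' purchases of foreign equities 452.2, foreign purchases of domestic corporate bonds 789.0, foreign purchases of equities on the domestic stock exchange 943.6, borrowing by resident firms from foreign banks 911.1; primary income: interest received on holdings of foreign bonds 645.4, compensation earned by residents employed abroad 249.7, compensation paid to foreign seasonal workers 105.0; secondary income: personal remittances sent abroad by immigrant workers 463.7, official foreign aid grants received (current) 308.0; capital account: sale of embassy land to a foreign government 60.6.)

-1855.1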